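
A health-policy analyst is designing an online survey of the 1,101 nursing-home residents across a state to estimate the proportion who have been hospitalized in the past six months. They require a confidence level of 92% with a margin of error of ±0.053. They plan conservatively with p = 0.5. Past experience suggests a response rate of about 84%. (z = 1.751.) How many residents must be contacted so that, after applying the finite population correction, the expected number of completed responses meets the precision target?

261

Completed interviews needed (unadjusted): n₀ = 1.751² × 0.2500 / 0.053² ≈ 272.87 → 273.
FPC for N = 1,101: n = 273 / (1 + 272/1101) = 273 / 1.2470 ≈ 218.92 → 219.
At an 84% response rate, contacts needed = 219 / 0.84 ≈ 260.71 → 261.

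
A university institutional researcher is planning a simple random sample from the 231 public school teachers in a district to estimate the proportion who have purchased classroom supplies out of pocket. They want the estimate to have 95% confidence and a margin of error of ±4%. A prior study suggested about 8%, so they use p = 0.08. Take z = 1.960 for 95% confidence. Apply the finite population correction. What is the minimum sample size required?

Unadjusted: n₀ = 1.960² × 0.08 × 0.92 / 0.040² ≈ 176.71, so n₀ = 177.
Finite population correction with N = 231: n = n₀ / (1 + (n₀−1)/N) = 177 / (1 + 176/231) = 177 / 1.7619 ≈ 100.46.
Rounding up, n = 101.

101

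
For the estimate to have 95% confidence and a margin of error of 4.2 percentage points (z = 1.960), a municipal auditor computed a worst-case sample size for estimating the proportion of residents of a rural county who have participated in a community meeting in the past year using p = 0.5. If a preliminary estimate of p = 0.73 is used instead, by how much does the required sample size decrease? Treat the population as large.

115

Conservative (p = 0.5): n = 1.960² × 0.25 / 0.042² ≈ 544.44 → 545.
Using p = 0.73: p(1−p) = 0.1971, so n = 1.960² × 0.1971 / 0.042² ≈ 429.24 → 430.
Reduction: 545 − 430 = 115.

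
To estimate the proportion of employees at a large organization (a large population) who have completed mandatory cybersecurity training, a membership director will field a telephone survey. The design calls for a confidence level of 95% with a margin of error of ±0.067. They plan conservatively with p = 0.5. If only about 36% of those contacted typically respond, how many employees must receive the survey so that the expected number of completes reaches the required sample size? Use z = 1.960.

595

Completed interviews needed: n₀ = 1.960² × 0.2500 / 0.067² ≈ 213.95 → 214.
At a 36% response rate, contacts needed = 214 / 0.36 ≈ 594.44 → 595.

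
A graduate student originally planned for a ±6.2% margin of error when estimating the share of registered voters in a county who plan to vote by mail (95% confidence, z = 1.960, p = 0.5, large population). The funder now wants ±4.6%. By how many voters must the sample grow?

204

At ±6.2%: n = 1.960² × 0.2500 / 0.062² ≈ 249.84 → 250.
At ±4.6%: n = 1.960² × 0.2500 / 0.046² ≈ 453.88 → 454.
Additional respondents: 454 − 250 = 204.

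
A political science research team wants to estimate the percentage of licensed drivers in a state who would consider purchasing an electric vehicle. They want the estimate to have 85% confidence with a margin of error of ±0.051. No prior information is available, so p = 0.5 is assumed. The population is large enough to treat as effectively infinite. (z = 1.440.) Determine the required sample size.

200

With p = 0.5, p(1−p) = 0.25.
n = z²·p(1−p)/E² = 1.440² × 0.2500 / 0.051² = 2.0736 × 0.2500 / 0.002601 ≈ 199.31.
Rounding up gives n = 200.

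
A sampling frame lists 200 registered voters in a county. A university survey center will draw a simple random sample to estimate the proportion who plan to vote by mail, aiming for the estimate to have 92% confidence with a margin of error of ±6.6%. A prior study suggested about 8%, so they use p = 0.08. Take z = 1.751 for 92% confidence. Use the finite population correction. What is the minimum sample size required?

42

Unadjusted: n₀ = 1.751² × 0.08 × 0.92 / 0.066² ≈ 51.80, so n₀ = 52.
Finite population correction with N = 200: n = n₀ / (1 + (n₀−1)/N) = 52 / (1 + 51/200) = 52 / 1.2550 ≈ 41.43.
Rounding up, n = 42.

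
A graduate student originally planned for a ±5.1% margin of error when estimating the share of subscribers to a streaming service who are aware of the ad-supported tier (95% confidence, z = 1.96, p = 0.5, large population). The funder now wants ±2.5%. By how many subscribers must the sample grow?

1167

At ±5.1%: n = 1.96² × 0.2500 / 0.051² ≈ 369.24 → 370.
At ±2.5%: n = 1.96² × 0.2500 / 0.025² ≈ 1536.64 → 1537.
Additional respondents: 1537 − 370 = 1167.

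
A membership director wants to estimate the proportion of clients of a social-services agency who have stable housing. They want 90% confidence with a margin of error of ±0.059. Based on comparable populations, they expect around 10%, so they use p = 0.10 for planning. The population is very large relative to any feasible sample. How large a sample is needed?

70

For 90% confidence, z = 1.645.
With p = 0.10, p(1−p) = 0.0900.
n = z²·p(1−p)/E² = 1.645² × 0.0900 / 0.059² = 2.7060 × 0.0900 / 0.003481 ≈ 69.96.
Rounding up gives n = 70.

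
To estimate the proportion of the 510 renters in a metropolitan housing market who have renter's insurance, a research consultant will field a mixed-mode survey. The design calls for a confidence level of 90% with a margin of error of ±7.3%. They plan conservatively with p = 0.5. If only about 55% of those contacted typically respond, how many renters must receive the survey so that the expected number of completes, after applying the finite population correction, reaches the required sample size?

186

For 90% confidence, z = 1.645.
Completed interviews needed (unadjusted): n₀ = 1.645² × 0.2500 / 0.073² ≈ 126.95 → 127.
FPC for N = 510: n = 127 / (1 + 126/510) = 127 / 1.2471 ≈ 101.84 → 102.
At a 55% response rate, contacts needed = 102 / 0.55 ≈ 185.45 → 186.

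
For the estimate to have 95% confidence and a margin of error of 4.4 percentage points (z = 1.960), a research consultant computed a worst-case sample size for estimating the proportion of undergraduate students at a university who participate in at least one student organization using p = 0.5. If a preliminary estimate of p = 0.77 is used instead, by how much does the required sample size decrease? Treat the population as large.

Conservative (p = 0.5): n = 1.960² × 0.25 / 0.044² ≈ 496.07 → 497.
Using p = 0.77: p(1−p) = 0.1771, so n = 1.960² × 0.1771 / 0.044² ≈ 351.42 → 352.
Reduction: 497 − 352 = 145.

145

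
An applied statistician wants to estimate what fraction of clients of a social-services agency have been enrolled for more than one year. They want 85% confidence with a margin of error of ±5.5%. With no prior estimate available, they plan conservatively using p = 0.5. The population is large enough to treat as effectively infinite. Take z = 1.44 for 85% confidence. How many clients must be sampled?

172

With p = 0.5, p(1−p) = 0.25.
n = z²·p(1−p)/E² = 1.44² × 0.2500 / 0.055² = 2.0736 × 0.2500 / 0.003025 ≈ 171.37.
Rounding up gives n = 172.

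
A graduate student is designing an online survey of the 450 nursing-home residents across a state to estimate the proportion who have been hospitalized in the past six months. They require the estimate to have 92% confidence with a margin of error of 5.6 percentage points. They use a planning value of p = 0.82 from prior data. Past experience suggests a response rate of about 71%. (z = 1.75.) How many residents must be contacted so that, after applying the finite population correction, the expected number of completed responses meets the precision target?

155

Completed interviews needed (unadjusted): n₀ = 1.75² × 0.1476 / 0.056² ≈ 144.14 → 145.
FPC for N = 450: n = 145 / (1 + 144/450) = 145 / 1.3200 ≈ 109.85 → 110.
At a 71% response rate, contacts needed = 110 / 0.71 ≈ 154.93 → 155.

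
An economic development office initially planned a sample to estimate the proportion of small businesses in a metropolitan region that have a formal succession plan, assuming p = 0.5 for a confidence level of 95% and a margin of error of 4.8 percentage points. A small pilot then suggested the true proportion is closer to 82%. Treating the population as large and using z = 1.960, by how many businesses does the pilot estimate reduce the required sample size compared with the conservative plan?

170

Conservative (p = 0.5): n = 1.960² × 0.25 / 0.048² ≈ 416.84 → 417.
Using p = 0.82: p(1−p) = 0.1476, so n = 1.960² × 0.1476 / 0.048² ≈ 246.10 → 247.
Reduction: 417 − 247 = 170.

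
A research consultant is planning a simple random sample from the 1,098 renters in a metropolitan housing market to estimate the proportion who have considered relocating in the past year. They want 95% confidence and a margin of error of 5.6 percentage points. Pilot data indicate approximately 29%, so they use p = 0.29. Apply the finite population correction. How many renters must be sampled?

206

For 95% confidence, z = 1.960.
Unadjusted: n₀ = 1.960² × 0.29 × 0.71 / 0.056² ≈ 252.23, so n₀ = 253.
Finite population correction with N = 1,098: n = n₀ / (1 + (n₀−1)/N) = 253 / (1 + 252/1098) = 253 / 1.2295 ≈ 205.77.
Rounding up, n = 206.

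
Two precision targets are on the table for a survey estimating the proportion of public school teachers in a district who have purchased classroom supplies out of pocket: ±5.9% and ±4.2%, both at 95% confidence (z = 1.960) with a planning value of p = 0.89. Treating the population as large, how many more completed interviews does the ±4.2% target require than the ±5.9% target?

105

At ±5.9%: n = 1.960² × 0.0979 / 0.059² ≈ 108.04 → 109.
At ±4.2%: n = 1.960² × 0.0979 / 0.042² ≈ 213.20 → 214.
Additional respondents: 214 − 109 = 105.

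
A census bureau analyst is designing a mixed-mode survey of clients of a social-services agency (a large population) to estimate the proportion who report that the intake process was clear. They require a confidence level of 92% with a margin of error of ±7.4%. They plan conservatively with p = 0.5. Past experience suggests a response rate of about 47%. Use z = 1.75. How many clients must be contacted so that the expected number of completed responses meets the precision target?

Completed interviews needed: n₀ = 1.75² × 0.2500 / 0.074² ≈ 139.81 → 140.
At a 47% response rate, contacts needed = 140 / 0.47 ≈ 297.87 → 298.

298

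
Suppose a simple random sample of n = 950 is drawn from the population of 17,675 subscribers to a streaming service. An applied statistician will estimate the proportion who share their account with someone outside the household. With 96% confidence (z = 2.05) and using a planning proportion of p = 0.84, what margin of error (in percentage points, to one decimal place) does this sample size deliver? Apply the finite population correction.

Finite-population factor: (N−n)/(N−1) = (17675−950)/(17675−1) = 0.9463.
SE(p̂) = √[p(1−p)/n · (N−n)/(N−1)] = √[0.1344/950 × 0.9463] = 0.01157.
E = z × SE = 2.05 × 0.01157 = 0.02372 ≈ 2.4 percentage points.

2.4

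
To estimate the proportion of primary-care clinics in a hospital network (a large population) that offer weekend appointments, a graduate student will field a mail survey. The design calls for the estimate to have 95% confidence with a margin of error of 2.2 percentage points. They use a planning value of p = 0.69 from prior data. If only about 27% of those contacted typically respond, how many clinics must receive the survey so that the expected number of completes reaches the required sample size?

For 95% confidence, z = 1.960.
Completed interviews needed: n₀ = 1.960² × 0.2139 / 0.022² ≈ 1697.76 → 1698.
At a 27% response rate, contacts needed = 1698 / 0.27 ≈ 6288.89 → 6289.

6289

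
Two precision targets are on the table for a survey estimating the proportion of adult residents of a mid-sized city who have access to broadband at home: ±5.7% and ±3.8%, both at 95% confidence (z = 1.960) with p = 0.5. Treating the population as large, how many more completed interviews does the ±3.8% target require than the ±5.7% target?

At ±5.7%: n = 1.960² × 0.2500 / 0.057² ≈ 295.60 → 296.
At ±3.8%: n = 1.960² × 0.2500 / 0.038² ≈ 665.10 → 666.
Additional respondents: 666 − 296 = 370.

370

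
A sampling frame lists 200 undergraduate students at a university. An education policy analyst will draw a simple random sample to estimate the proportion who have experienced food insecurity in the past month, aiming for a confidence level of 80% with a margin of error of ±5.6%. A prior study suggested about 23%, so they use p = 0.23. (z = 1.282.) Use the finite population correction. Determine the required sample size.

Unadjusted: n₀ = 1.282² × 0.23 × 0.77 / 0.056² ≈ 92.82, so n₀ = 93.
Finite population correction with N = 200: n = n₀ / (1 + (n₀−1)/N) = 93 / (1 + 92/200) = 93 / 1.4600 ≈ 63.70.
Rounding up, n = 64.

64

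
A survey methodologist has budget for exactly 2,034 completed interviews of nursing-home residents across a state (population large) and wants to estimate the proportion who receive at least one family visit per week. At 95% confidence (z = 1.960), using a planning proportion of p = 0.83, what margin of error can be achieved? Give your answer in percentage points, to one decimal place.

SE(p̂) = √[p(1−p)/n] = √[0.1411/2034] = 0.00833.
E = z × SE = 1.960 × 0.00833 = 0.01632, or 1.6 percentage points.

1.6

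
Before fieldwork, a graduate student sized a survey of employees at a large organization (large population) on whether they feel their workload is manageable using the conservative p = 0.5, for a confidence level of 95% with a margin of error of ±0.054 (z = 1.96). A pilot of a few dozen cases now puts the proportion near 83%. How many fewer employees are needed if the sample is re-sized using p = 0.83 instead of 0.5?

Conservative (p = 0.5): n = 1.96² × 0.25 / 0.054² ≈ 329.36 → 330.
Using p = 0.83: p(1−p) = 0.1411, so n = 1.96² × 0.1411 / 0.054² ≈ 185.89 → 186.
Reduction: 330 − 186 = 144.

144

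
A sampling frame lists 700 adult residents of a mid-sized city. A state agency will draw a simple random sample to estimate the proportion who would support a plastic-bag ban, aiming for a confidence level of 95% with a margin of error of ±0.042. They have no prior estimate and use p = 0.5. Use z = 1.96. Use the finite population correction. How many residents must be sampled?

Unadjusted: n₀ = 1.96² × 0.50 × 0.50 / 0.042² ≈ 544.44, so n₀ = 545.
Finite population correction with N = 700: n = n₀ / (1 + (n₀−1)/N) = 545 / (1 + 544/700) = 545 / 1.7771 ≈ 306.67.
Rounding up, n = 307.

307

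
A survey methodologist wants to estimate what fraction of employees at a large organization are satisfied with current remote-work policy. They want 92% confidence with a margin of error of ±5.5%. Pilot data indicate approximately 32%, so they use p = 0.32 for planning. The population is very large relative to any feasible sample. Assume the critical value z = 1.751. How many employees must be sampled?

With p = 0.32, p(1−p) = 0.2176.
n = z²·p(1−p)/E² = 1.751² × 0.2176 / 0.055² = 3.0660 × 0.2176 / 0.003025 ≈ 220.55.
Rounding up gives n = 221.

221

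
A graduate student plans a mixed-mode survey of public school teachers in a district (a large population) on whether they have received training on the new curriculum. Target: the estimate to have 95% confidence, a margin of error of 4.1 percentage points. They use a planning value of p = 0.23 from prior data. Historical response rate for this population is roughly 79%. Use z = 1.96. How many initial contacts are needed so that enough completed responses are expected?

513

Completed interviews needed: n₀ = 1.96² × 0.1771 / 0.041² ≈ 404.73 → 405.
At a 79% response rate, contacts needed = 405 / 0.79 ≈ 512.66 → 513.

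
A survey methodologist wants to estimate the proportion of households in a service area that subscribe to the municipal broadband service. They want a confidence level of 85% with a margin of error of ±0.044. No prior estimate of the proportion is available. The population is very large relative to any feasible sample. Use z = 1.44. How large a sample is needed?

With no prior estimate, use p = 0.5, giving p(1−p) = 0.25.
n = z²·p(1−p)/E² = 1.44² × 0.2500 / 0.044² = 2.0736 × 0.2500 / 0.001936 ≈ 267.77.
Rounding up gives n = 268.

268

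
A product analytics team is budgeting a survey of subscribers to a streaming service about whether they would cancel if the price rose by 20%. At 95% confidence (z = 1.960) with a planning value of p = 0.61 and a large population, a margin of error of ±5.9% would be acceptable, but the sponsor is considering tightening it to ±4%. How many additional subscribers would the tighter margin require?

At ±5.9%: n = 1.960² × 0.2379 / 0.059² ≈ 262.54 → 263.
At ±4%: n = 1.960² × 0.2379 / 0.040² ≈ 571.20 → 572.
Additional respondents: 572 − 263 = 309.

309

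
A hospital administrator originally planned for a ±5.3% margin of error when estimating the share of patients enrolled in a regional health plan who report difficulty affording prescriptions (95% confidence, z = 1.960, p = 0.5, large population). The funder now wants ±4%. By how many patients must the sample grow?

259

At ±5.3%: n = 1.960² × 0.2500 / 0.053² ≈ 341.90 → 342.
At ±4%: n = 1.960² × 0.2500 / 0.040² ≈ 600.25 → 601.
Additional respondents: 601 − 342 = 259.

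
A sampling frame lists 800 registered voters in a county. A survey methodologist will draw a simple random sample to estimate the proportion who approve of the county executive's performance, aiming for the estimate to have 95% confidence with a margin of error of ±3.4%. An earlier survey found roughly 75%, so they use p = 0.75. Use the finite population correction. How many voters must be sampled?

For 95% confidence, z = 1.96.
Unadjusted: n₀ = 1.96² × 0.75 × 0.25 / 0.034² ≈ 623.10, so n₀ = 624.
Finite population correction with N = 800: n = n₀ / (1 + (n₀−1)/N) = 624 / (1 + 623/800) = 624 / 1.7788 ≈ 350.81.
Rounding up, n = 351.

351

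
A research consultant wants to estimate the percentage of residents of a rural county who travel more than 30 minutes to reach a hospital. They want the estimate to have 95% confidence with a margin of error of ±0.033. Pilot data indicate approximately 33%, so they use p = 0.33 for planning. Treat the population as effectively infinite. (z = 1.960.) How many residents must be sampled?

780

With p = 0.33, p(1−p) = 0.2211.
n = z²·p(1−p)/E² = 1.960² × 0.2211 / 0.033² = 3.8416 × 0.2211 / 0.001089 ≈ 779.96.
Rounding up gives n = 780.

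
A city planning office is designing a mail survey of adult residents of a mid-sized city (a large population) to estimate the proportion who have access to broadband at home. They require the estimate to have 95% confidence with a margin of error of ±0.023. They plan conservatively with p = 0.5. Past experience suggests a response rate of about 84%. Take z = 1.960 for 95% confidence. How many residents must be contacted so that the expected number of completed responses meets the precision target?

Completed interviews needed: n₀ = 1.960² × 0.2500 / 0.023² ≈ 1815.50 → 1816.
At an 84% response rate, contacts needed = 1816 / 0.84 ≈ 2161.90 → 2162.

2162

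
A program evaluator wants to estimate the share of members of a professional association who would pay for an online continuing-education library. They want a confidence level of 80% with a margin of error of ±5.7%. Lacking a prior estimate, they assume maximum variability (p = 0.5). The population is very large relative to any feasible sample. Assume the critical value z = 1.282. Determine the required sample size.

127

With p = 0.5, p(1−p) = 0.25.
n = z²·p(1−p)/E² = 1.282² × 0.2500 / 0.057² = 1.6435 × 0.2500 / 0.003249 ≈ 126.46.
Rounding up gives n = 127.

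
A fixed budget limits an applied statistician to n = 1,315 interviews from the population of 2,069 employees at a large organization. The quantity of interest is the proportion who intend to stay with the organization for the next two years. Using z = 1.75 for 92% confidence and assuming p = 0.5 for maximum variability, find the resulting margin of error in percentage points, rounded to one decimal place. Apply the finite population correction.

Finite-population factor: (N−n)/(N−1) = (2069−1315)/(2069−1) = 0.3646.
SE(p̂) = √[p(1−p)/n · (N−n)/(N−1)] = √[0.2500/1315 × 0.3646] = 0.00833.
E = z × SE = 1.75 × 0.00833 = 0.01457 ≈ 1.5 percentage points.

1.5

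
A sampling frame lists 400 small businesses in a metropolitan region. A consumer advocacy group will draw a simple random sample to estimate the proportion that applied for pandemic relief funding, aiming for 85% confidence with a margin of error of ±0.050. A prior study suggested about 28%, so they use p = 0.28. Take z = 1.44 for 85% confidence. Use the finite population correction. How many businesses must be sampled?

119

Unadjusted: n₀ = 1.44² × 0.28 × 0.72 / 0.050² ≈ 167.22, so n₀ = 168.
Finite population correction with N = 400: n = n₀ / (1 + (n₀−1)/N) = 168 / (1 + 167/400) = 168 / 1.4175 ≈ 118.52.
Rounding up, n = 119.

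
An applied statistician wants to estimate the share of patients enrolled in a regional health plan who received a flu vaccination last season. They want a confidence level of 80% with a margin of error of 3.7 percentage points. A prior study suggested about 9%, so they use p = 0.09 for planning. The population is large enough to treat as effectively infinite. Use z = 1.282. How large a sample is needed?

With p = 0.09, p(1−p) = 0.0819.
n = z²·p(1−p)/E² = 1.282² × 0.0819 / 0.037² = 1.6435 × 0.0819 / 0.001369 ≈ 98.32.
Rounding up gives n = 99.

99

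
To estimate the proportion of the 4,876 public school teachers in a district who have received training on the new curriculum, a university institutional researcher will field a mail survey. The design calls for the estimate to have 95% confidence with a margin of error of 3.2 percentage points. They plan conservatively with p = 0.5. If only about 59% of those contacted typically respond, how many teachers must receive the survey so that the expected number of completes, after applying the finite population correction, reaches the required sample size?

1334

For 95% confidence, z = 1.960.
Completed interviews needed (unadjusted): n₀ = 1.960² × 0.2500 / 0.032² ≈ 937.89 → 938.
FPC for N = 4,876: n = 938 / (1 + 937/4876) = 938 / 1.1922 ≈ 786.80 → 787.
At a 59% response rate, contacts needed = 787 / 0.59 ≈ 1333.90 → 1334.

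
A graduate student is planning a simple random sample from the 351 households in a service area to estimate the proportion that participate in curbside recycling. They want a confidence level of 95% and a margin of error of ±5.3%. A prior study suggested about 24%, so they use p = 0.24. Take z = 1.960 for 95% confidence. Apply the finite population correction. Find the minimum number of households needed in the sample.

Unadjusted: n₀ = 1.960² × 0.24 × 0.76 / 0.053² ≈ 249.45, so n₀ = 250.
Finite population correction with N = 351: n = n₀ / (1 + (n₀−1)/N) = 250 / (1 + 249/351) = 250 / 1.7094 ≈ 146.25.
Rounding up, n = 147.

147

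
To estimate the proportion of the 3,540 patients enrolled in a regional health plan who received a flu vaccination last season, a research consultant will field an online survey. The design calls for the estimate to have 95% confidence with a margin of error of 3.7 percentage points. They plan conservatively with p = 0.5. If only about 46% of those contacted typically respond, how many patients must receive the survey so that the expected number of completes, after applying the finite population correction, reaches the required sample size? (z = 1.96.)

Completed interviews needed (unadjusted): n₀ = 1.96² × 0.2500 / 0.037² ≈ 701.53 → 702.
FPC for N = 3,540: n = 702 / (1 + 701/3540) = 702 / 1.1980 ≈ 585.97 → 586.
At a 46% response rate, contacts needed = 586 / 0.46 ≈ 1273.91 → 1274.

1274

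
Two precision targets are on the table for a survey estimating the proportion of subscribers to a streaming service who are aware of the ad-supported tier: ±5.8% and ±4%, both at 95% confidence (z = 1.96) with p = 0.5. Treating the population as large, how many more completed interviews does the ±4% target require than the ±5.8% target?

At ±5.8%: n = 1.96² × 0.2500 / 0.058² ≈ 285.49 → 286.
At ±4%: n = 1.96² × 0.2500 / 0.040² ≈ 600.25 → 601.
Additional respondents: 601 − 286 = 315.

315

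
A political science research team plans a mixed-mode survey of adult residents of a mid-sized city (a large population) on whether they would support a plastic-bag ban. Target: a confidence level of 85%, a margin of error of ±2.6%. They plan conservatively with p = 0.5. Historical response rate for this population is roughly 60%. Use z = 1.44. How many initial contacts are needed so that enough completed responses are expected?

1279

Completed interviews needed: n₀ = 1.44² × 0.2500 / 0.026² ≈ 766.86 → 767.
At a 60% response rate, contacts needed = 767 / 0.60 ≈ 1278.33 → 1279.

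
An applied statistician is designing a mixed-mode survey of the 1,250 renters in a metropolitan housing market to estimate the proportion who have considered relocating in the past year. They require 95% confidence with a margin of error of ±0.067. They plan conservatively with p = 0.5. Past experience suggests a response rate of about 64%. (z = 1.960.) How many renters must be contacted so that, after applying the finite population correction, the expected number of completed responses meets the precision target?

Completed interviews needed (unadjusted): n₀ = 1.960² × 0.2500 / 0.067² ≈ 213.95 → 214.
FPC for N = 1,250: n = 214 / (1 + 213/1250) = 214 / 1.1704 ≈ 182.84 → 183.
At a 64% response rate, contacts needed = 183 / 0.64 ≈ 285.94 → 286.

286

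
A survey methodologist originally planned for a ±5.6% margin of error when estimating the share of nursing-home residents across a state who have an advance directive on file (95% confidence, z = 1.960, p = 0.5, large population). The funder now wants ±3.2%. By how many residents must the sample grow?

631

At ±5.6%: n = 1.960² × 0.2500 / 0.056² ≈ 306.25 → 307.
At ±3.2%: n = 1.960² × 0.2500 / 0.032² ≈ 937.89 → 938.
Additional respondents: 938 − 307 = 631.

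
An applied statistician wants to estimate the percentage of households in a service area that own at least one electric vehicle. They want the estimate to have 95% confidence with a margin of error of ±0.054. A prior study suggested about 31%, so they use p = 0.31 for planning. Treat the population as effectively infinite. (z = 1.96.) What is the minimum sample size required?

282

With p = 0.31, p(1−p) = 0.2139.
n = z²·p(1−p)/E² = 1.96² × 0.2139 / 0.054² = 3.8416 × 0.2139 / 0.002916 ≈ 281.80.
Rounding up gives n = 282.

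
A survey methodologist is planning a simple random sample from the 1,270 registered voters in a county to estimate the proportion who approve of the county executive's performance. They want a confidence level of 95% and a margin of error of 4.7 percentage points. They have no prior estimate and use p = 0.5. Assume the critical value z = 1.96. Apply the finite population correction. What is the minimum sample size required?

Unadjusted: n₀ = 1.96² × 0.50 × 0.50 / 0.047² ≈ 434.77, so n₀ = 435.
Finite population correction with N = 1,270: n = n₀ / (1 + (n₀−1)/N) = 435 / (1 + 434/1270) = 435 / 1.3417 ≈ 324.21.
Rounding up, n = 325.

325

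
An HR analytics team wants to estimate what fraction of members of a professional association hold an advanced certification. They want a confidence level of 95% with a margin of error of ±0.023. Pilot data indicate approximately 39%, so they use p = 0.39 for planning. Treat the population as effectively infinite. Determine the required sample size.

For 95% confidence, z = 1.96.
With p = 0.39, p(1−p) = 0.2379.
n = z²·p(1−p)/E² = 1.96² × 0.2379 / 0.023² = 3.8416 × 0.2379 / 0.000529 ≈ 1727.63.
Rounding up gives n = 1728.

1728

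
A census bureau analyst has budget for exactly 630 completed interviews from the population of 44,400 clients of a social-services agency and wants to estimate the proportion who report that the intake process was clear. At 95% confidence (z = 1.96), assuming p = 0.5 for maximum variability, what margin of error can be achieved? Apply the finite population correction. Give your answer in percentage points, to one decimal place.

Finite-population factor: (N−n)/(N−1) = (44400−630)/(44400−1) = 0.9858.
SE(p̂) = √[p(1−p)/n · (N−n)/(N−1)] = √[0.2500/630 × 0.9858] = 0.01978.
E = z × SE = 1.96 × 0.01978 = 0.03877 ≈ 3.9 percentage points.

3.9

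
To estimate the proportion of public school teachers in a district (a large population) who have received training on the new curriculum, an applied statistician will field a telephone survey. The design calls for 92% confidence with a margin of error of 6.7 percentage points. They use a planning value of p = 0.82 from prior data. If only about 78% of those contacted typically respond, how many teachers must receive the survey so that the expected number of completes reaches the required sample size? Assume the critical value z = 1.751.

130

Completed interviews needed: n₀ = 1.751² × 0.1476 / 0.067² ≈ 100.81 → 101.
At a 78% response rate, contacts needed = 101 / 0.78 ≈ 129.49 → 130.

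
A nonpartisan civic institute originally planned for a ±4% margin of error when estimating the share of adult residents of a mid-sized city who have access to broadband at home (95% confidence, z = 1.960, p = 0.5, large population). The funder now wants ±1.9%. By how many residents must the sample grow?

2060

At ±4%: n = 1.960² × 0.2500 / 0.040² ≈ 600.25 → 601.
At ±1.9%: n = 1.960² × 0.2500 / 0.019² ≈ 2660.39 → 2661.
Additional respondents: 2661 − 601 = 2060.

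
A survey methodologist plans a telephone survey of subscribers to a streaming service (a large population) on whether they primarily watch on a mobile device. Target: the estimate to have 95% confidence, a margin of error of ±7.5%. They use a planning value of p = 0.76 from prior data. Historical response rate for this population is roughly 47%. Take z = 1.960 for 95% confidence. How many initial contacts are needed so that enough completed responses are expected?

266

Completed interviews needed: n₀ = 1.960² × 0.1824 / 0.075² ≈ 124.57 → 125.
At a 47% response rate, contacts needed = 125 / 0.47 ≈ 265.96 → 266.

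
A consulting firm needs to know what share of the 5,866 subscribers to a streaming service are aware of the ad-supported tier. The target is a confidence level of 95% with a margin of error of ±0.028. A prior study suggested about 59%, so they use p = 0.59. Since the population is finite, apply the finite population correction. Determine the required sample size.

For 95% confidence, z = 1.96.
Unadjusted: n₀ = 1.96² × 0.59 × 0.41 / 0.028² ≈ 1185.31, so n₀ = 1186.
Finite population correction with N = 5,866: n = n₀ / (1 + (n₀−1)/N) = 1186 / (1 + 1185/5866) = 1186 / 1.2020 ≈ 986.68.
Rounding up, n = 987.

987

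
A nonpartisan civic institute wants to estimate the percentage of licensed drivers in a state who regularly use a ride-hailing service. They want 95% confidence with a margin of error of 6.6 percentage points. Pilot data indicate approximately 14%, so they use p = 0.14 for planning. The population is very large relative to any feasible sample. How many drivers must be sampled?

107

For 95% confidence, z = 1.960.
With p = 0.14, p(1−p) = 0.1204.
n = z²·p(1−p)/E² = 1.960² × 0.1204 / 0.066² = 3.8416 × 0.1204 / 0.004356 ≈ 106.18.
Rounding up gives n = 107.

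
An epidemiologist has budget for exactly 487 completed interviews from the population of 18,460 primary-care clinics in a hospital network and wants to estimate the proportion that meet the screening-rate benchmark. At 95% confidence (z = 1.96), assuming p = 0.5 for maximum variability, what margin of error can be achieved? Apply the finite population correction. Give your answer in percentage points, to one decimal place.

Finite-population factor: (N−n)/(N−1) = (18460−487)/(18460−1) = 0.9737.
SE(p̂) = √[p(1−p)/n · (N−n)/(N−1)] = √[0.2500/487 × 0.9737] = 0.02236.
E = z × SE = 1.96 × 0.02236 = 0.04382 ≈ 4.4 percentage points.

4.4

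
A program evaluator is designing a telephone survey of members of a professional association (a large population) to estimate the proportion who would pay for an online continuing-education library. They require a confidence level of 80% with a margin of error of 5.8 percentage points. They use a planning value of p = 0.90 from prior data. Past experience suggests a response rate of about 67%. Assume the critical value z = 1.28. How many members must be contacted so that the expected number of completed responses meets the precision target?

66

Completed interviews needed: n₀ = 1.28² × 0.0900 / 0.058² ≈ 43.83 → 44.
At a 67% response rate, contacts needed = 44 / 0.67 ≈ 65.67 → 66.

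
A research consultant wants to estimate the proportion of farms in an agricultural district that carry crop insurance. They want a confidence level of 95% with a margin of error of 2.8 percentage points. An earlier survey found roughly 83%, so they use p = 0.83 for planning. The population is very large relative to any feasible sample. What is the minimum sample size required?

For 95% confidence, z = 1.960.
With p = 0.83, p(1−p) = 0.1411.
n = z²·p(1−p)/E² = 1.960² × 0.1411 / 0.028² = 3.8416 × 0.1411 / 0.000784 ≈ 691.39.
Rounding up gives n = 692.

692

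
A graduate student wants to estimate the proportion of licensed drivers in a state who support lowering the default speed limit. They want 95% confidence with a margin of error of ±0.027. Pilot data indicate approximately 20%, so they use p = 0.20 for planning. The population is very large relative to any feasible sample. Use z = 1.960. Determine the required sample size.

844

With p = 0.20, p(1−p) = 0.1600.
n = z²·p(1−p)/E² = 1.960² × 0.1600 / 0.027² = 3.8416 × 0.1600 / 0.000729 ≈ 843.15.
Rounding up gives n = 844.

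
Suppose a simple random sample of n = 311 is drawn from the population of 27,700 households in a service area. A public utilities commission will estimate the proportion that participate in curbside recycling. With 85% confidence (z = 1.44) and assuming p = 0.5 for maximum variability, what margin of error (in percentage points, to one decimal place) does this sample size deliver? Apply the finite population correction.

4.1

Finite-population factor: (N−n)/(N−1) = (27700−311)/(27700−1) = 0.9888.
SE(p̂) = √[p(1−p)/n · (N−n)/(N−1)] = √[0.2500/311 × 0.9888] = 0.02819.
E = z × SE = 1.44 × 0.02819 = 0.04060 ≈ 4.1 percentage points.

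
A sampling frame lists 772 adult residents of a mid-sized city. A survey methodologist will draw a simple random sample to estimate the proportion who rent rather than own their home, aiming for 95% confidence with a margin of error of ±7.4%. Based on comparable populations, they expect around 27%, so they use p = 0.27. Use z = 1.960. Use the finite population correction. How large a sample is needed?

118

Unadjusted: n₀ = 1.960² × 0.27 × 0.73 / 0.074² ≈ 138.27, so n₀ = 139.
Finite population correction with N = 772: n = n₀ / (1 + (n₀−1)/N) = 139 / (1 + 138/772) = 139 / 1.1788 ≈ 117.92.
Rounding up, n = 118.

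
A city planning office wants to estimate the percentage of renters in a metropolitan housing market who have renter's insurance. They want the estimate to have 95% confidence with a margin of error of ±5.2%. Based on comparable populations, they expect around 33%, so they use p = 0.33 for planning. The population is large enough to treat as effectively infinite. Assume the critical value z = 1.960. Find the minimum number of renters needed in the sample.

With p = 0.33, p(1−p) = 0.2211.
n = z²·p(1−p)/E² = 1.960² × 0.2211 / 0.052² = 3.8416 × 0.2211 / 0.002704 ≈ 314.12.
Rounding up gives n = 315.

315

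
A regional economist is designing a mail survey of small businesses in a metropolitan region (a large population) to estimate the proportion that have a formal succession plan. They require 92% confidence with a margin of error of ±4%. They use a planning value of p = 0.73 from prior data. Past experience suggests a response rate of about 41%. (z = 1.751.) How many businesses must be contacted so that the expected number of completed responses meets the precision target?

Completed interviews needed: n₀ = 1.751² × 0.1971 / 0.040² ≈ 377.69 → 378.
At a 41% response rate, contacts needed = 378 / 0.41 ≈ 921.95 → 922.

922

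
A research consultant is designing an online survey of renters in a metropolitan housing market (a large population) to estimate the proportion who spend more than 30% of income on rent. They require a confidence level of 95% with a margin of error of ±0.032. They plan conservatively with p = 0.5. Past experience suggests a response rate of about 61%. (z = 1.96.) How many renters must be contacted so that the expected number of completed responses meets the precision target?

1538

Completed interviews needed: n₀ = 1.96² × 0.2500 / 0.032² ≈ 937.89 → 938.
At a 61% response rate, contacts needed = 938 / 0.61 ≈ 1537.70 → 1538.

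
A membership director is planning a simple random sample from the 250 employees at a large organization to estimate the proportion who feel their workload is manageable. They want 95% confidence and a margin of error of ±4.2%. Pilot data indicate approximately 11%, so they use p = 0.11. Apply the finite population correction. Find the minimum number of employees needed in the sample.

For 95% confidence, z = 1.96.
Unadjusted: n₀ = 1.96² × 0.11 × 0.89 / 0.042² ≈ 213.20, so n₀ = 214.
Finite population correction with N = 250: n = n₀ / (1 + (n₀−1)/N) = 214 / (1 + 213/250) = 214 / 1.8520 ≈ 115.55.
Rounding up, n = 116.

116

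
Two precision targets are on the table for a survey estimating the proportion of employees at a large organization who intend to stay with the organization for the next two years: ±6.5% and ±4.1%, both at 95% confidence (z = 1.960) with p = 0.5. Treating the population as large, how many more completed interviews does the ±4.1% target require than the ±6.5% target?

At ±6.5%: n = 1.960² × 0.2500 / 0.065² ≈ 227.31 → 228.
At ±4.1%: n = 1.960² × 0.2500 / 0.041² ≈ 571.33 → 572.
Additional respondents: 572 − 228 = 344.

344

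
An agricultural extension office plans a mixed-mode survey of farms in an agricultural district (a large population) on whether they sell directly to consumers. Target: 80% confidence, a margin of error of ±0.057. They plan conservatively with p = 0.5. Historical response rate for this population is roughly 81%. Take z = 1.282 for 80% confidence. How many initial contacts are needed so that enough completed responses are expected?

157

Completed interviews needed: n₀ = 1.282² × 0.2500 / 0.057² ≈ 126.46 → 127.
At an 81% response rate, contacts needed = 127 / 0.81 ≈ 156.79 → 157.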